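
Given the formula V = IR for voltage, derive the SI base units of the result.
Units of each symbol in V = IR:
  I (current): A
  R (resistance, in ohms): kg·m²/(s³·A²)

Multiplying the contributions: [A] · [kg·m²/(s³·A²)]
Adding exponents of each base unit: kg: 1, m: 2, s: -3, A: -1
SI base units of voltage: kg·m²/(s³·A)

Answer: kg·m²/(s³·A)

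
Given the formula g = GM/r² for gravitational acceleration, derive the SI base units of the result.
Units of each symbol in g = GM/r²:
  G (gravitational constant): m³/(kg·s²)
  M (mass): kg
  r (distance): m  → to the power 2 in the denominator, contributes 1/m²

Multiplying the contributions: [m³/(kg·s²)] · [kg] · [1/m²]
Adding exponents of each base unit: m: 1, s: -2
SI base units of gravitational acceleration: m/s²

Answer: m/s²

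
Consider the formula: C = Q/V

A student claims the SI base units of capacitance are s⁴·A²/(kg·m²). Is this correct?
Units of each symbol in C = Q/V:
  Q (charge, in coulombs): s·A
  V (voltage, in volts): kg·m²/(s³·A)  → in the denominator, contributes s³·A/(kg·m²)

Multiplying the contributions: [s·A] · [s³·A/(kg·m²)]
Adding exponents of each base unit: kg: -1, m: -2, s: 4, A: 2
SI base units of capacitance: s⁴·A²/(kg·m²)

The claimed units s⁴·A²/(kg·m²) match the derived units, so the claim is correct.

Answer: Yes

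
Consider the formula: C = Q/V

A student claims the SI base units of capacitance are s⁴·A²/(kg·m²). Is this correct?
Units of each symbol in C = Q/V:
  Q (charge, in coulombs): s·A
  V (voltage, in volts): kg·m²/(s³·A)  → in the denominator, contributes s³·A/(kg·m²)

Multiplying the contributions: [s·A] · [s³·A/(kg·m²)]
Adding exponents of each base unit: kg: -1, m: -2, s: 4, A: 2
SI base units of capacitance: s⁴·A²/(kg·m²)

The claimed units s⁴·A²/(kg·m²) match the derived units, so the claim is correct.

Answer: Yes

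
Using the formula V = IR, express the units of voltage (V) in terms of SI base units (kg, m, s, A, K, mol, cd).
Units of each symbol in V = IR:
  I (current): A
  R (resistance, in ohms): kg·m²/(s³·A²)

Multiplying the contributions: [A] · [kg·m²/(s³·A²)]
Adding exponents of each base unit: kg: 1, m: 2, s: -3, A: -1
SI base units of voltage: kg·m²/(s³·A)

Answer: kg·m²/(s³·A)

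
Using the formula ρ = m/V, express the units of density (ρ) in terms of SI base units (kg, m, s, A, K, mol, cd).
Units of each symbol in ρ = m/V:
  m (mass): kg
  V (volume): m³  → in the denominator, contributes 1/m³

Multiplying the contributions: [kg] · [1/m³]
Adding exponents of each base unit: kg: 1, m: -3
SI base units of density: kg/m³

Answer: kg/m³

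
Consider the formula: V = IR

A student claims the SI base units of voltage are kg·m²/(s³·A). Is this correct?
Units of each symbol in V = IR:
  I (current): A
  R (resistance, in ohms): kg·m²/(s³·A²)

Multiplying the contributions: [A] · [kg·m²/(s³·A²)]
Adding exponents of each base unit: kg: 1, m: 2, s: -3, A: -1
SI base units of voltage: kg·m²/(s³·A)

The claimed units kg·m²/(s³·A) match the derived units, so the claim is correct.

Answer: Yes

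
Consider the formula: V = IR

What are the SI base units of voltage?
Units of each symbol in V = IR:
  I (current): A
  R (resistance, in ohms): kg·m²/(s³·A²)

Multiplying the contributions: [A] · [kg·m²/(s³·A²)]
Adding exponents of each base unit: kg: 1, m: 2, s: -3, A: -1
SI base units of voltage: kg·m²/(s³·A)

Answer: kg·m²/(s³·A)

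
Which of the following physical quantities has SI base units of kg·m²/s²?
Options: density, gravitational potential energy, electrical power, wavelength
Checking the SI base units of each option:
  density (ρ = m/V): kg/m³  ✗
  gravitational potential energy (U = -GMm/r): kg·m²/s²  ✓ matches
  electrical power (P = IV): kg·m²/s³  ✗
  wavelength (λ = v/f): m  ✗

Only gravitational potential energy has units kg·m²/s².

Answer: gravitational potential energy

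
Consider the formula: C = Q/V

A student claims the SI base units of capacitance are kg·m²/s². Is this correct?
Units of each symbol in C = Q/V:
  Q (charge, in coulombs): s·A
  V (voltage, in volts): kg·m²/(s³·A)  → in the denominator, contributes s³·A/(kg·m²)

Multiplying the contributions: [s·A] · [s³·A/(kg·m²)]
Adding exponents of each base unit: kg: -1, m: -2, s: 4, A: 2
SI base units of capacitance: s⁴·A²/(kg·m²)

The claimed units kg·m²/s² (exponents kg: 1, m: 2, s: -2) do not match the derived units s⁴·A²/(kg·m²) (exponents kg: -1, m: -2, s: 4, A: 2), so the claim is incorrect.

Answer: No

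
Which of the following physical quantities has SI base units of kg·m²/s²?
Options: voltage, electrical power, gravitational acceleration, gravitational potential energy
Checking the SI base units of each option:
  voltage (V = IR): kg·m²/(s³·A)  ✗
  electrical power (P = IV): kg·m²/s³  ✗
  gravitational acceleration (g = GM/r²): m/s²  ✗
  gravitational potential energy (U = -GMm/r): kg·m²/s²  ✓ matches

Only gravitational potential energy has units kg·m²/s².

Answer: gravitational potential energy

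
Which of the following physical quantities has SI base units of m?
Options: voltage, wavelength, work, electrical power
Checking the SI base units of each option:
  voltage (V = IR): kg·m²/(s³·A)  ✗
  wavelength (λ = v/f): m  ✓ matches
  work (W = Fd): kg·m²/s²  ✗
  electrical power (P = IV): kg·m²/s³  ✗

Only wavelength has units m.

Answer: wavelength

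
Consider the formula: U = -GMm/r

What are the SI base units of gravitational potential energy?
Units of each symbol in U = -GMm/r:
  G (gravitational constant): m³/(kg·s²)
  M (mass): kg
  m (mass): kg
  r (distance): m  → in the denominator, contributes 1/m
  The minus sign does not affect the units.

Multiplying the contributions: [m³/(kg·s²)] · [kg] · [kg] · [1/m]
Adding exponents of each base unit: kg: 1, m: 2, s: -2
SI base units of gravitational potential energy: kg·m²/s²

Answer: kg·m²/s²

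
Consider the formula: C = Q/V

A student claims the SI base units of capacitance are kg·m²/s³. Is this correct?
Units of each symbol in C = Q/V:
  Q (charge, in coulombs): s·A
  V (voltage, in volts): kg·m²/(s³·A)  → in the denominator, contributes s³·A/(kg·m²)

Multiplying the contributions: [s·A] · [s³·A/(kg·m²)]
Adding exponents of each base unit: kg: -1, m: -2, s: 4, A: 2
SI base units of capacitance: s⁴·A²/(kg·m²)

The claimed units kg·m²/s³ (exponents kg: 1, m: 2, s: -3) do not match the derived units s⁴·A²/(kg·m²) (exponents kg: -1, m: -2, s: 4, A: 2), so the claim is incorrect.

Answer: No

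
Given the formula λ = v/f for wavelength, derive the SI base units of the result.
Units of each symbol in λ = v/f:
  v (wave speed): m/s
  f (frequency): 1/s  → in the denominator, contributes s

Multiplying the contributions: [m/s] · [s]
Adding exponents of each base unit: m: 1
SI base units of wavelength: m

Answer: m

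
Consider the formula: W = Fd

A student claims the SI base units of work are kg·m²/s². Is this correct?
Units of each symbol in W = Fd:
  F (force): kg·m/s²
  d (displacement): m

Multiplying the contributions: [kg·m/s²] · [m]
Adding exponents of each base unit: kg: 1, m: 2, s: -2
SI base units of work: kg·m²/s²

The claimed units kg·m²/s² match the derived units, so the claim is correct.

Answer: Yes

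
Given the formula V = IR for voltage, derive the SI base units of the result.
Units of each symbol in V = IR:
  I (current): A
  R (resistance, in ohms): kg·m²/(s³·A²)

Multiplying the contributions: [A] · [kg·m²/(s³·A²)]
Adding exponents of each base unit: kg: 1, m: 2, s: -3, A: -1
SI base units of voltage: kg·m²/(s³·A)

Answer: kg·m²/(s³·A)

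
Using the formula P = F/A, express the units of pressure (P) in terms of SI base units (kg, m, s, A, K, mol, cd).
Units of each symbol in P = F/A:
  F (force): kg·m/s²
  A (area): m²  → in the denominator, contributes 1/m²

Multiplying the contributions: [kg·m/s²] · [1/m²]
Adding exponents of each base unit: kg: 1, m: -1, s: -2
SI base units of pressure: kg/(m·s²)

Answer: kg/(m·s²)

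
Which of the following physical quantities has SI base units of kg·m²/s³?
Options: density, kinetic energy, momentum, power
Checking the SI base units of each option:
  density (ρ = m/V): kg/m³  ✗
  kinetic energy (E = ½mv²): kg·m²/s²  ✗
  momentum (p = mv): kg·m/s  ✗
  power (P = W/t): kg·m²/s³  ✓ matches

Only power has units kg·m²/s³.

Answer: power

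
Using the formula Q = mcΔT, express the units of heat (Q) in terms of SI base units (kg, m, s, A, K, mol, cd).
Units of each symbol in Q = mcΔT:
  m (mass): kg
  c (specific heat capacity, in J/(kg·K)): m²/(s²·K)
  ΔT (temperature change): K

Multiplying the contributions: [kg] · [m²/(s²·K)] · [K]
Adding exponents of each base unit: kg: 1, m: 2, s: -2
SI base units of heat: kg·m²/s²

Answer: kg·m²/s²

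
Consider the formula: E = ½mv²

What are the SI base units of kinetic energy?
Units of each symbol in E = ½mv²:
  m (mass): kg
  v (speed): m/s  → to the power 2, contributes m²/s²
  The factor ½ is dimensionless.

Multiplying the contributions: [kg] · [m²/s²]
Adding exponents of each base unit: kg: 1, m: 2, s: -2
SI base units of kinetic energy: kg·m²/s²

Answer: kg·m²/s²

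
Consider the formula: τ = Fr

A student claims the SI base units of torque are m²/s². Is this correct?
Units of each symbol in τ = Fr:
  F (force): kg·m/s²
  r (lever arm): m

Multiplying the contributions: [kg·m/s²] · [m]
Adding exponents of each base unit: kg: 1, m: 2, s: -2
SI base units of torque: kg·m²/s²

The claimed units m²/s² (exponents m: 2, s: -2) do not match the derived units kg·m²/s² (exponents kg: 1, m: 2, s: -2), so the claim is incorrect.

Answer: No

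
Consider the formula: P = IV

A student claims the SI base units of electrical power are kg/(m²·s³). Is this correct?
Units of each symbol in P = IV:
  I (current): A
  V (voltage, in volts): kg·m²/(s³·A)

Multiplying the contributions: [A] · [kg·m²/(s³·A)]
Adding exponents of each base unit: kg: 1, m: 2, s: -3
SI base units of electrical power: kg·m²/s³

The claimed units kg/(m²·s³) (exponents kg: 1, m: -2, s: -3) do not match the derived units kg·m²/s³ (exponents kg: 1, m: 2, s: -3), so the claim is incorrect.

Answer: No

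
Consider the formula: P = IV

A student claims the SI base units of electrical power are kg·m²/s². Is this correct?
Units of each symbol in P = IV:
  I (current): A
  V (voltage, in volts): kg·m²/(s³·A)

Multiplying the contributions: [A] · [kg·m²/(s³·A)]
Adding exponents of each base unit: kg: 1, m: 2, s: -3
SI base units of electrical power: kg·m²/s³

The claimed units kg·m²/s² (exponents kg: 1, m: 2, s: -2) do not match the derived units kg·m²/s³ (exponents kg: 1, m: 2, s: -3), so the claim is incorrect.

Answer: No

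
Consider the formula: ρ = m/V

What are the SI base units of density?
Units of each symbol in ρ = m/V:
  m (mass): kg
  V (volume): m³  → in the denominator, contributes 1/m³

Multiplying the contributions: [kg] · [1/m³]
Adding exponents of each base unit: kg: 1, m: -3
SI base units of density: kg/m³

Answer: kg/m³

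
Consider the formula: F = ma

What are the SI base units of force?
Units of each symbol in F = ma:
  m (mass): kg
  a (acceleration): m/s²

Multiplying the contributions: [kg] · [m/s²]
Adding exponents of each base unit: kg: 1, m: 1, s: -2
SI base units of force: kg·m/s²

Answer: kg·m/s²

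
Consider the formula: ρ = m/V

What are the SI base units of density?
Units of each symbol in ρ = m/V:
  m (mass): kg
  V (volume): m³  → in the denominator, contributes 1/m³

Multiplying the contributions: [kg] · [1/m³]
Adding exponents of each base unit: kg: 1, m: -3
SI base units of density: kg/m³

Answer: kg/m³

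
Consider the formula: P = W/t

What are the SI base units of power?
Units of each symbol in P = W/t:
  W (work): kg·m²/s²
  t (time): s  → in the denominator, contributes 1/s

Multiplying the contributions: [kg·m²/s²] · [1/s]
Adding exponents of each base unit: kg: 1, m: 2, s: -3
SI base units of power: kg·m²/s³

Answer: kg·m²/s³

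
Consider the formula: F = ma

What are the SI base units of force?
Units of each symbol in F = ma:
  m (mass): kg
  a (acceleration): m/s²

Multiplying the contributions: [kg] · [m/s²]
Adding exponents of each base unit: kg: 1, m: 1, s: -2
SI base units of force: kg·m/s²

Answer: kg·m/s²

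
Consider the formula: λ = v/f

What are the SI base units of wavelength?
Units of each symbol in λ = v/f:
  v (wave speed): m/s
  f (frequency): 1/s  → in the denominator, contributes s

Multiplying the contributions: [m/s] · [s]
Adding exponents of each base unit: m: 1
SI base units of wavelength: m

Answer: m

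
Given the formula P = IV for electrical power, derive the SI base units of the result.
Units of each symbol in P = IV:
  I (current): A
  V (voltage, in volts): kg·m²/(s³·A)

Multiplying the contributions: [A] · [kg·m²/(s³·A)]
Adding exponents of each base unit: kg: 1, m: 2, s: -3
SI base units of electrical power: kg·m²/s³

Answer: kg·m²/s³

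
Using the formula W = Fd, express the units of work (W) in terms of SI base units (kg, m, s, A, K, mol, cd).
Units of each symbol in W = Fd:
  F (force): kg·m/s²
  d (displacement): m

Multiplying the contributions: [kg·m/s²] · [m]
Adding exponents of each base unit: kg: 1, m: 2, s: -2
SI base units of work: kg·m²/s²

Answer: kg·m²/s²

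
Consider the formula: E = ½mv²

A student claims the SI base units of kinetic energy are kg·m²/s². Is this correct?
Units of each symbol in E = ½mv²:
  m (mass): kg
  v (speed): m/s  → to the power 2, contributes m²/s²
  The factor ½ is dimensionless.

Multiplying the contributions: [kg] · [m²/s²]
Adding exponents of each base unit: kg: 1, m: 2, s: -2
SI base units of kinetic energy: kg·m²/s²

The claimed units kg·m²/s² match the derived units, so the claim is correct.

Answer: Yes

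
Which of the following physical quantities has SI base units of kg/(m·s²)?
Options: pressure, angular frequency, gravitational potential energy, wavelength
Checking the SI base units of each option:
  pressure (P = F/A): kg/(m·s²)  ✓ matches
  angular frequency (ω = 2πf): 1/s  ✗
  gravitational potential energy (U = -GMm/r): kg·m²/s²  ✗
  wavelength (λ = v/f): m  ✗

Only pressure has units kg/(m·s²).

Answer: pressure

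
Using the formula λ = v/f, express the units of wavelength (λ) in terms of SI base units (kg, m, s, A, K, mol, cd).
Units of each symbol in λ = v/f:
  v (wave speed): m/s
  f (frequency): 1/s  → in the denominator, contributes s

Multiplying the contributions: [m/s] · [s]
Adding exponents of each base unit: m: 1
SI base units of wavelength: m

Answer: m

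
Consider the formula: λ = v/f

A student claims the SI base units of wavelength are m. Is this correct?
Units of each symbol in λ = v/f:
  v (wave speed): m/s
  f (frequency): 1/s  → in the denominator, contributes s

Multiplying the contributions: [m/s] · [s]
Adding exponents of each base unit: m: 1
SI base units of wavelength: m

The claimed units m match the derived units, so the claim is correct.

Answer: Yes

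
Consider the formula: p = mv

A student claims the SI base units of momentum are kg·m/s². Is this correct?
Units of each symbol in p = mv:
  m (mass): kg
  v (velocity): m/s

Multiplying the contributions: [kg] · [m/s]
Adding exponents of each base unit: kg: 1, m: 1, s: -1
SI base units of momentum: kg·m/s

The claimed units kg·m/s² (exponents kg: 1, m: 1, s: -2) do not match the derived units kg·m/s (exponents kg: 1, m: 1, s: -1), so the claim is incorrect.

Answer: No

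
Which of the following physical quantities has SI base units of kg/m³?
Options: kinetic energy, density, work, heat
Checking the SI base units of each option:
  kinetic energy (E = ½mv²): kg·m²/s²  ✗
  density (ρ = m/V): kg/m³  ✓ matches
  work (W = Fd): kg·m²/s²  ✗
  heat (Q = mcΔT): kg·m²/s²  ✗

Only density has units kg/m³.

Answer: density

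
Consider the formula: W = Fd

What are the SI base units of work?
Units of each symbol in W = Fd:
  F (force): kg·m/s²
  d (displacement): m

Multiplying the contributions: [kg·m/s²] · [m]
Adding exponents of each base unit: kg: 1, m: 2, s: -2
SI base units of work: kg·m²/s²

Answer: kg·m²/s²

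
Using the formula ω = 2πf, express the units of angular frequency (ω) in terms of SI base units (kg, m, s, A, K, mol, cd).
Units of each symbol in ω = 2πf:
  f (frequency): 1/s
  The factor 2π is dimensionless.

Multiplying the contributions: [1/s]
Adding exponents of each base unit: s: -1
SI base units of angular frequency: 1/s

Answer: 1/s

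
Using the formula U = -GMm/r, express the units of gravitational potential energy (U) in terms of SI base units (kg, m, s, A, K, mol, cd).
Units of each symbol in U = -GMm/r:
  G (gravitational constant): m³/(kg·s²)
  M (mass): kg
  m (mass): kg
  r (distance): m  → in the denominator, contributes 1/m
  The minus sign does not affect the units.

Multiplying the contributions: [m³/(kg·s²)] · [kg] · [kg] · [1/m]
Adding exponents of each base unit: kg: 1, m: 2, s: -2
SI base units of gravitational potential energy: kg·m²/s²

Answer: kg·m²/s²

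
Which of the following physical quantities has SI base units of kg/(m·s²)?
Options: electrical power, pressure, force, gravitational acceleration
Checking the SI base units of each option:
  electrical power (P = IV): kg·m²/s³  ✗
  pressure (P = F/A): kg/(m·s²)  ✓ matches
  force (F = ma): kg·m/s²  ✗
  gravitational acceleration (g = GM/r²): m/s²  ✗

Only pressure has units kg/(m·s²).

Answer: pressure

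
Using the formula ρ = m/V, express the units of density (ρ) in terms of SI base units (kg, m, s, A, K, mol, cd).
Units of each symbol in ρ = m/V:
  m (mass): kg
  V (volume): m³  → in the denominator, contributes 1/m³

Multiplying the contributions: [kg] · [1/m³]
Adding exponents of each base unit: kg: 1, m: -3
SI base units of density: kg/m³

Answer: kg/m³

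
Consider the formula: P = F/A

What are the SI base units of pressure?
Units of each symbol in P = F/A:
  F (force): kg·m/s²
  A (area): m²  → in the denominator, contributes 1/m²

Multiplying the contributions: [kg·m/s²] · [1/m²]
Adding exponents of each base unit: kg: 1, m: -1, s: -2
SI base units of pressure: kg/(m·s²)

Answer: kg/(m·s²)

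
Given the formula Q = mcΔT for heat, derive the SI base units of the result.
Units of each symbol in Q = mcΔT:
  m (mass): kg
  c (specific heat capacity, in J/(kg·K)): m²/(s²·K)
  ΔT (temperature change): K

Multiplying the contributions: [kg] · [m²/(s²·K)] · [K]
Adding exponents of each base unit: kg: 1, m: 2, s: -2
SI base units of heat: kg·m²/s²

Answer: kg·m²/s²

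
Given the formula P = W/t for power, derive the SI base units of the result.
Units of each symbol in P = W/t:
  W (work): kg·m²/s²
  t (time): s  → in the denominator, contributes 1/s

Multiplying the contributions: [kg·m²/s²] · [1/s]
Adding exponents of each base unit: kg: 1, m: 2, s: -3
SI base units of power: kg·m²/s³

Answer: kg·m²/s³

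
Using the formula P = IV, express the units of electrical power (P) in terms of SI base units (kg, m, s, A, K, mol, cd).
Units of each symbol in P = IV:
  I (current): A
  V (voltage, in volts): kg·m²/(s³·A)

Multiplying the contributions: [A] · [kg·m²/(s³·A)]
Adding exponents of each base unit: kg: 1, m: 2, s: -3
SI base units of electrical power: kg·m²/s³

Answer: kg·m²/s³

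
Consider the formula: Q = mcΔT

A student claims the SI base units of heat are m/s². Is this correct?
Units of each symbol in Q = mcΔT:
  m (mass): kg
  c (specific heat capacity, in J/(kg·K)): m²/(s²·K)
  ΔT (temperature change): K

Multiplying the contributions: [kg] · [m²/(s²·K)] · [K]
Adding exponents of each base unit: kg: 1, m: 2, s: -2
SI base units of heat: kg·m²/s²

The claimed units m/s² (exponents m: 1, s: -2) do not match the derived units kg·m²/s² (exponents kg: 1, m: 2, s: -2), so the claim is incorrect.

Answer: No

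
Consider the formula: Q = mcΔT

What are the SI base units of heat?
Units of each symbol in Q = mcΔT:
  m (mass): kg
  c (specific heat capacity, in J/(kg·K)): m²/(s²·K)
  ΔT (temperature change): K

Multiplying the contributions: [kg] · [m²/(s²·K)] · [K]
Adding exponents of each base unit: kg: 1, m: 2, s: -2
SI base units of heat: kg·m²/s²

Answer: kg·m²/s²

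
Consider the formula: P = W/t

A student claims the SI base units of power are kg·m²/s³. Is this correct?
Units of each symbol in P = W/t:
  W (work): kg·m²/s²
  t (time): s  → in the denominator, contributes 1/s

Multiplying the contributions: [kg·m²/s²] · [1/s]
Adding exponents of each base unit: kg: 1, m: 2, s: -3
SI base units of power: kg·m²/s³

The claimed units kg·m²/s³ match the derived units, so the claim is correct.

Answer: Yes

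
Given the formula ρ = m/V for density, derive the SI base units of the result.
Units of each symbol in ρ = m/V:
  m (mass): kg
  V (volume): m³  → in the denominator, contributes 1/m³

Multiplying the contributions: [kg] · [1/m³]
Adding exponents of each base unit: kg: 1, m: -3
SI base units of density: kg/m³

Answer: kg/m³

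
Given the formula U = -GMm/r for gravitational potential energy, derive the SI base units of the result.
Units of each symbol in U = -GMm/r:
  G (gravitational constant): m³/(kg·s²)
  M (mass): kg
  m (mass): kg
  r (distance): m  → in the denominator, contributes 1/m
  The minus sign does not affect the units.

Multiplying the contributions: [m³/(kg·s²)] · [kg] · [kg] · [1/m]
Adding exponents of each base unit: kg: 1, m: 2, s: -2
SI base units of gravitational potential energy: kg·m²/s²

Answer: kg·m²/s²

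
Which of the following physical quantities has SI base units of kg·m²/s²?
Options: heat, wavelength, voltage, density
Checking the SI base units of each option:
  heat (Q = mcΔT): kg·m²/s²  ✓ matches
  wavelength (λ = v/f): m  ✗
  voltage (V = IR): kg·m²/(s³·A)  ✗
  density (ρ = m/V): kg/m³  ✗

Only heat has units kg·m²/s².

Answer: heat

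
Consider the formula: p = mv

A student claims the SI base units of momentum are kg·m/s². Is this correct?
Units of each symbol in p = mv:
  m (mass): kg
  v (velocity): m/s

Multiplying the contributions: [kg] · [m/s]
Adding exponents of each base unit: kg: 1, m: 1, s: -1
SI base units of momentum: kg·m/s

The claimed units kg·m/s² (exponents kg: 1, m: 1, s: -2) do not match the derived units kg·m/s (exponents kg: 1, m: 1, s: -1), so the claim is incorrect.

Answer: No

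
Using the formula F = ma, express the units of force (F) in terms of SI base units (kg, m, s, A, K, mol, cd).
Units of each symbol in F = ma:
  m (mass): kg
  a (acceleration): m/s²

Multiplying the contributions: [kg] · [m/s²]
Adding exponents of each base unit: kg: 1, m: 1, s: -2
SI base units of force: kg·m/s²

Answer: kg·m/s²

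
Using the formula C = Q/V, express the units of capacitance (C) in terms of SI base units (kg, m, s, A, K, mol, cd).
Units of each symbol in C = Q/V:
  Q (charge, in coulombs): s·A
  V (voltage, in volts): kg·m²/(s³·A)  → in the denominator, contributes s³·A/(kg·m²)

Multiplying the contributions: [s·A] · [s³·A/(kg·m²)]
Adding exponents of each base unit: kg: -1, m: -2, s: 4, A: 2
SI base units of capacitance: s⁴·A²/(kg·m²)

Answer: s⁴·A²/(kg·m²)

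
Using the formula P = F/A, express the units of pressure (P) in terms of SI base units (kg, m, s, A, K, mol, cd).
Units of each symbol in P = F/A:
  F (force): kg·m/s²
  A (area): m²  → in the denominator, contributes 1/m²

Multiplying the contributions: [kg·m/s²] · [1/m²]
Adding exponents of each base unit: kg: 1, m: -1, s: -2
SI base units of pressure: kg/(m·s²)

Answer: kg/(m·s²)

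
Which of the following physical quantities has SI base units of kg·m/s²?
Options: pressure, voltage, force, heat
Checking the SI base units of each option:
  pressure (P = F/A): kg/(m·s²)  ✗
  voltage (V = IR): kg·m²/(s³·A)  ✗
  force (F = ma): kg·m/s²  ✓ matches
  heat (Q = mcΔT): kg·m²/s²  ✗

Only force has units kg·m/s².

Answer: force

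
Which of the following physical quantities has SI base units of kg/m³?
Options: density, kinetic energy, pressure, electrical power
Checking the SI base units of each option:
  density (ρ = m/V): kg/m³  ✓ matches
  kinetic energy (E = ½mv²): kg·m²/s²  ✗
  pressure (P = F/A): kg/(m·s²)  ✗
  electrical power (P = IV): kg·m²/s³  ✗

Only density has units kg/m³.

Answer: density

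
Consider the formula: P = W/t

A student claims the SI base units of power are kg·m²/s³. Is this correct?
Units of each symbol in P = W/t:
  W (work): kg·m²/s²
  t (time): s  → in the denominator, contributes 1/s

Multiplying the contributions: [kg·m²/s²] · [1/s]
Adding exponents of each base unit: kg: 1, m: 2, s: -3
SI base units of power: kg·m²/s³

The claimed units kg·m²/s³ match the derived units, so the claim is correct.

Answer: Yes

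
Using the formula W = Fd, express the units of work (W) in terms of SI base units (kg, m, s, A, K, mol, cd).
Units of each symbol in W = Fd:
  F (force): kg·m/s²
  d (displacement): m

Multiplying the contributions: [kg·m/s²] · [m]
Adding exponents of each base unit: kg: 1, m: 2, s: -2
SI base units of work: kg·m²/s²

Answer: kg·m²/s²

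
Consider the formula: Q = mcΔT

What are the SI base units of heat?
Units of each symbol in Q = mcΔT:
  m (mass): kg
  c (specific heat capacity, in J/(kg·K)): m²/(s²·K)
  ΔT (temperature change): K

Multiplying the contributions: [kg] · [m²/(s²·K)] · [K]
Adding exponents of each base unit: kg: 1, m: 2, s: -2
SI base units of heat: kg·m²/s²

Answer: kg·m²/s²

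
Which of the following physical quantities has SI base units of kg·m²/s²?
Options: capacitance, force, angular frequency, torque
Checking the SI base units of each option:
  capacitance (C = Q/V): s⁴·A²/(kg·m²)  ✗
  force (F = ma): kg·m/s²  ✗
  angular frequency (ω = 2πf): 1/s  ✗
  torque (τ = Fr): kg·m²/s²  ✓ matches

Only torque has units kg·m²/s².

Answer: torque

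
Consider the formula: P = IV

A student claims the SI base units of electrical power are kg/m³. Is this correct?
Units of each symbol in P = IV:
  I (current): A
  V (voltage, in volts): kg·m²/(s³·A)

Multiplying the contributions: [A] · [kg·m²/(s³·A)]
Adding exponents of each base unit: kg: 1, m: 2, s: -3
SI base units of electrical power: kg·m²/s³

The claimed units kg/m³ (exponents kg: 1, m: -3) do not match the derived units kg·m²/s³ (exponents kg: 1, m: 2, s: -3), so the claim is incorrect.

Answer: No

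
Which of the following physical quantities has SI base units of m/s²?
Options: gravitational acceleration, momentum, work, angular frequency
Checking the SI base units of each option:
  gravitational acceleration (g = GM/r²): m/s²  ✓ matches
  momentum (p = mv): kg·m/s  ✗
  work (W = Fd): kg·m²/s²  ✗
  angular frequency (ω = 2πf): 1/s  ✗

Only gravitational acceleration has units m/s².

Answer: gravitational acceleration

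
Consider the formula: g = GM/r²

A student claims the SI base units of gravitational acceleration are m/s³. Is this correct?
Units of each symbol in g = GM/r²:
  G (gravitational constant): m³/(kg·s²)
  M (mass): kg
  r (distance): m  → to the power 2 in the denominator, contributes 1/m²

Multiplying the contributions: [m³/(kg·s²)] · [kg] · [1/m²]
Adding exponents of each base unit: m: 1, s: -2
SI base units of gravitational acceleration: m/s²

The claimed units m/s³ (exponents m: 1, s: -3) do not match the derived units m/s² (exponents m: 1, s: -2), so the claim is incorrect.

Answer: No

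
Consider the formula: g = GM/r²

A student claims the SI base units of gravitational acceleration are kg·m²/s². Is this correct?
Units of each symbol in g = GM/r²:
  G (gravitational constant): m³/(kg·s²)
  M (mass): kg
  r (distance): m  → to the power 2 in the denominator, contributes 1/m²

Multiplying the contributions: [m³/(kg·s²)] · [kg] · [1/m²]
Adding exponents of each base unit: m: 1, s: -2
SI base units of gravitational acceleration: m/s²

The claimed units kg·m²/s² (exponents kg: 1, m: 2, s: -2) do not match the derived units m/s² (exponents m: 1, s: -2), so the claim is incorrect.

Answer: No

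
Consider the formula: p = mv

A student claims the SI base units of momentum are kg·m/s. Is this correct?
Units of each symbol in p = mv:
  m (mass): kg
  v (velocity): m/s

Multiplying the contributions: [kg] · [m/s]
Adding exponents of each base unit: kg: 1, m: 1, s: -1
SI base units of momentum: kg·m/s

The claimed units kg·m/s match the derived units, so the claim is correct.

Answer: Yes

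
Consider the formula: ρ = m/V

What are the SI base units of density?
Units of each symbol in ρ = m/V:
  m (mass): kg
  V (volume): m³  → in the denominator, contributes 1/m³

Multiplying the contributions: [kg] · [1/m³]
Adding exponents of each base unit: kg: 1, m: -3
SI base units of density: kg/m³

Answer: kg/m³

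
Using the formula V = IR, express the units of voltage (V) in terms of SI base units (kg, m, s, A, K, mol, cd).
Units of each symbol in V = IR:
  I (current): A
  R (resistance, in ohms): kg·m²/(s³·A²)

Multiplying the contributions: [A] · [kg·m²/(s³·A²)]
Adding exponents of each base unit: kg: 1, m: 2, s: -3, A: -1
SI base units of voltage: kg·m²/(s³·A)

Answer: kg·m²/(s³·A)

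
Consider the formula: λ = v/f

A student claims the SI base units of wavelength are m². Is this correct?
Units of each symbol in λ = v/f:
  v (wave speed): m/s
  f (frequency): 1/s  → in the denominator, contributes s

Multiplying the contributions: [m/s] · [s]
Adding exponents of each base unit: m: 1
SI base units of wavelength: m

The claimed units m² (exponents m: 2) do not match the derived units m (exponents m: 1), so the claim is incorrect.

Answer: No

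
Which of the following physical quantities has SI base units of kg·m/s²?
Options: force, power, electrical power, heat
Checking the SI base units of each option:
  force (F = ma): kg·m/s²  ✓ matches
  power (P = W/t): kg·m²/s³  ✗
  electrical power (P = IV): kg·m²/s³  ✗
  heat (Q = mcΔT): kg·m²/s²  ✗

Only force has units kg·m/s².

Answer: force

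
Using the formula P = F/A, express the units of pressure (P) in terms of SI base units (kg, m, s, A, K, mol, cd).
Units of each symbol in P = F/A:
  F (force): kg·m/s²
  A (area): m²  → in the denominator, contributes 1/m²

Multiplying the contributions: [kg·m/s²] · [1/m²]
Adding exponents of each base unit: kg: 1, m: -1, s: -2
SI base units of pressure: kg/(m·s²)

Answer: kg/(m·s²)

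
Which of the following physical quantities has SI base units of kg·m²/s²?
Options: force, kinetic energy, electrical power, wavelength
Checking the SI base units of each option:
  force (F = ma): kg·m/s²  ✗
  kinetic energy (E = ½mv²): kg·m²/s²  ✓ matches
  electrical power (P = IV): kg·m²/s³  ✗
  wavelength (λ = v/f): m  ✗

Only kinetic energy has units kg·m²/s².

Answer: kinetic energy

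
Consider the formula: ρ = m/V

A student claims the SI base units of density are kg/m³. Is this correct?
Units of each symbol in ρ = m/V:
  m (mass): kg
  V (volume): m³  → in the denominator, contributes 1/m³

Multiplying the contributions: [kg] · [1/m³]
Adding exponents of each base unit: kg: 1, m: -3
SI base units of density: kg/m³

The claimed units kg/m³ match the derived units, so the claim is correct.

Answer: Yes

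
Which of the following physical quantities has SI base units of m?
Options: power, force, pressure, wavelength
Checking the SI base units of each option:
  power (P = W/t): kg·m²/s³  ✗
  force (F = ma): kg·m/s²  ✗
  pressure (P = F/A): kg/(m·s²)  ✗
  wavelength (λ = v/f): m  ✓ matches

Only wavelength has units m.

Answer: wavelength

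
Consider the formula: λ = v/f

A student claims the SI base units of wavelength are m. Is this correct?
Units of each symbol in λ = v/f:
  v (wave speed): m/s
  f (frequency): 1/s  → in the denominator, contributes s

Multiplying the contributions: [m/s] · [s]
Adding exponents of each base unit: m: 1
SI base units of wavelength: m

The claimed units m match the derived units, so the claim is correct.

Answer: Yes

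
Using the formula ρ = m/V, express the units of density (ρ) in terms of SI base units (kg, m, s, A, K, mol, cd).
Units of each symbol in ρ = m/V:
  m (mass): kg
  V (volume): m³  → in the denominator, contributes 1/m³

Multiplying the contributions: [kg] · [1/m³]
Adding exponents of each base unit: kg: 1, m: -3
SI base units of density: kg/m³

Answer: kg/m³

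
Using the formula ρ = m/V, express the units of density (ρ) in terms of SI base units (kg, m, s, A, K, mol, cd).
Units of each symbol in ρ = m/V:
  m (mass): kg
  V (volume): m³  → in the denominator, contributes 1/m³

Multiplying the contributions: [kg] · [1/m³]
Adding exponents of each base unit: kg: 1, m: -3
SI base units of density: kg/m³

Answer: kg/m³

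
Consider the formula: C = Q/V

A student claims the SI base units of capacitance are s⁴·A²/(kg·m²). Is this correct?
Units of each symbol in C = Q/V:
  Q (charge, in coulombs): s·A
  V (voltage, in volts): kg·m²/(s³·A)  → in the denominator, contributes s³·A/(kg·m²)

Multiplying the contributions: [s·A] · [s³·A/(kg·m²)]
Adding exponents of each base unit: kg: -1, m: -2, s: 4, A: 2
SI base units of capacitance: s⁴·A²/(kg·m²)

The claimed units s⁴·A²/(kg·m²) match the derived units, so the claim is correct.

Answer: Yes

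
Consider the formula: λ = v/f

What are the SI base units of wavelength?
Units of each symbol in λ = v/f:
  v (wave speed): m/s
  f (frequency): 1/s  → in the denominator, contributes s

Multiplying the contributions: [m/s] · [s]
Adding exponents of each base unit: m: 1
SI base units of wavelength: m

Answer: m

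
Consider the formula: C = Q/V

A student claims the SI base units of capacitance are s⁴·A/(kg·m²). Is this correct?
Units of each symbol in C = Q/V:
  Q (charge, in coulombs): s·A
  V (voltage, in volts): kg·m²/(s³·A)  → in the denominator, contributes s³·A/(kg·m²)

Multiplying the contributions: [s·A] · [s³·A/(kg·m²)]
Adding exponents of each base unit: kg: -1, m: -2, s: 4, A: 2
SI base units of capacitance: s⁴·A²/(kg·m²)

The claimed units s⁴·A/(kg·m²) (exponents kg: -1, m: -2, s: 4, A: 1) do not match the derived units s⁴·A²/(kg·m²) (exponents kg: -1, m: -2, s: 4, A: 2), so the claim is incorrect.

Answer: No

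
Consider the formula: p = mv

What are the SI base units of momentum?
Units of each symbol in p = mv:
  m (mass): kg
  v (velocity): m/s

Multiplying the contributions: [kg] · [m/s]
Adding exponents of each base unit: kg: 1, m: 1, s: -1
SI base units of momentum: kg·m/s

Answer: kg·m/s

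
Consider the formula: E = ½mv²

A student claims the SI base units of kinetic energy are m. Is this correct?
Units of each symbol in E = ½mv²:
  m (mass): kg
  v (speed): m/s  → to the power 2, contributes m²/s²
  The factor ½ is dimensionless.

Multiplying the contributions: [kg] · [m²/s²]
Adding exponents of each base unit: kg: 1, m: 2, s: -2
SI base units of kinetic energy: kg·m²/s²

The claimed units m (exponents m: 1) do not match the derived units kg·m²/s² (exponents kg: 1, m: 2, s: -2), so the claim is incorrect.

Answer: No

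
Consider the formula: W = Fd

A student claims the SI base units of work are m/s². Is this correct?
Units of each symbol in W = Fd:
  F (force): kg·m/s²
  d (displacement): m

Multiplying the contributions: [kg·m/s²] · [m]
Adding exponents of each base unit: kg: 1, m: 2, s: -2
SI base units of work: kg·m²/s²

The claimed units m/s² (exponents m: 1, s: -2) do not match the derived units kg·m²/s² (exponents kg: 1, m: 2, s: -2), so the claim is incorrect.

Answer: No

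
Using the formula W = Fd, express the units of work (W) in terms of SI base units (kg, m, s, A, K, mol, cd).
Units of each symbol in W = Fd:
  F (force): kg·m/s²
  d (displacement): m

Multiplying the contributions: [kg·m/s²] · [m]
Adding exponents of each base unit: kg: 1, m: 2, s: -2
SI base units of work: kg·m²/s²

Answer: kg·m²/s²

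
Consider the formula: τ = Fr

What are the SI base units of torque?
Units of each symbol in τ = Fr:
  F (force): kg·m/s²
  r (lever arm): m

Multiplying the contributions: [kg·m/s²] · [m]
Adding exponents of each base unit: kg: 1, m: 2, s: -2
SI base units of torque: kg·m²/s²

Answer: kg·m²/s²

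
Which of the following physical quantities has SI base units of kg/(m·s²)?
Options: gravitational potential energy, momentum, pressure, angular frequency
Checking the SI base units of each option:
  gravitational potential energy (U = -GMm/r): kg·m²/s²  ✗
  momentum (p = mv): kg·m/s  ✗
  pressure (P = F/A): kg/(m·s²)  ✓ matches
  angular frequency (ω = 2πf): 1/s  ✗

Only pressure has units kg/(m·s²).

Answer: pressure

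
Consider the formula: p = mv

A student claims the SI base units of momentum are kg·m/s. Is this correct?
Units of each symbol in p = mv:
  m (mass): kg
  v (velocity): m/s

Multiplying the contributions: [kg] · [m/s]
Adding exponents of each base unit: kg: 1, m: 1, s: -1
SI base units of momentum: kg·m/s

The claimed units kg·m/s match the derived units, so the claim is correct.

Answer: Yes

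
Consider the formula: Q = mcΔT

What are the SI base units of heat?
Units of each symbol in Q = mcΔT:
  m (mass): kg
  c (specific heat capacity, in J/(kg·K)): m²/(s²·K)
  ΔT (temperature change): K

Multiplying the contributions: [kg] · [m²/(s²·K)] · [K]
Adding exponents of each base unit: kg: 1, m: 2, s: -2
SI base units of heat: kg·m²/s²

Answer: kg·m²/s²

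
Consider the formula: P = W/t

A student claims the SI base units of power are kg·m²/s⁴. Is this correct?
Units of each symbol in P = W/t:
  W (work): kg·m²/s²
  t (time): s  → in the denominator, contributes 1/s

Multiplying the contributions: [kg·m²/s²] · [1/s]
Adding exponents of each base unit: kg: 1, m: 2, s: -3
SI base units of power: kg·m²/s³

The claimed units kg·m²/s⁴ (exponents kg: 1, m: 2, s: -4) do not match the derived units kg·m²/s³ (exponents kg: 1, m: 2, s: -3), so the claim is incorrect.

Answer: No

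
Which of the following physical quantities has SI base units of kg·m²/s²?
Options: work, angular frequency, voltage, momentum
Checking the SI base units of each option:
  work (W = Fd): kg·m²/s²  ✓ matches
  angular frequency (ω = 2πf): 1/s  ✗
  voltage (V = IR): kg·m²/(s³·A)  ✗
  momentum (p = mv): kg·m/s  ✗

Only work has units kg·m²/s².

Answer: work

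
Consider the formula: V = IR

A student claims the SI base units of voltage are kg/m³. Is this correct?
Units of each symbol in V = IR:
  I (current): A
  R (resistance, in ohms): kg·m²/(s³·A²)

Multiplying the contributions: [A] · [kg·m²/(s³·A²)]
Adding exponents of each base unit: kg: 1, m: 2, s: -3, A: -1
SI base units of voltage: kg·m²/(s³·A)

The claimed units kg/m³ (exponents kg: 1, m: -3) do not match the derived units kg·m²/(s³·A) (exponents kg: 1, m: 2, s: -3, A: -1), so the claim is incorrect.

Answer: No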